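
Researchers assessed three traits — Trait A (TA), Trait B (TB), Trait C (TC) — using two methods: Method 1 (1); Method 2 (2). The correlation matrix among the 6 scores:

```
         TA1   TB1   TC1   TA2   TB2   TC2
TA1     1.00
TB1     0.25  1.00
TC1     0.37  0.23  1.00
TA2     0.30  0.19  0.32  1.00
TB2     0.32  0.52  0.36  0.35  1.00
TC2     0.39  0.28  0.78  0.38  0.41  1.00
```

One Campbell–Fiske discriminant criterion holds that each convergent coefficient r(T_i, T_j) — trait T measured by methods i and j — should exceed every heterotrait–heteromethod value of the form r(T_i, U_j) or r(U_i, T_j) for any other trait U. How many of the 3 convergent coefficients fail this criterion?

Checking each validity diagonal entry against its comparison values:
TA (methods 1·2): 0.30 vs {0.32, 0.19, 0.39, 0.32} → fail.
TB (methods 1·2): 0.52 vs {0.19, 0.32, 0.28, 0.36} → pass.
TC (methods 1·2): 0.78 vs {0.32, 0.39, 0.36, 0.28} → pass.
1 of 3 fail.

1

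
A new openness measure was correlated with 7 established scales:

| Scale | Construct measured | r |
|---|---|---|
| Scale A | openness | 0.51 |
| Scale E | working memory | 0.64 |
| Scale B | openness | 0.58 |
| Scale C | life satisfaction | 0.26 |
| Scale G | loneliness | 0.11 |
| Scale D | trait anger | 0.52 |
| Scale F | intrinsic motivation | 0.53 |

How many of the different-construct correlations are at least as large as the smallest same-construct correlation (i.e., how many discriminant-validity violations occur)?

Convergent (same construct = openness): Scale A, Scale B.
Smallest convergent = 0.51. Discriminant values: 0.64, 0.26, 0.11, 0.52, 0.53; count ≥ 0.51 → 3.

3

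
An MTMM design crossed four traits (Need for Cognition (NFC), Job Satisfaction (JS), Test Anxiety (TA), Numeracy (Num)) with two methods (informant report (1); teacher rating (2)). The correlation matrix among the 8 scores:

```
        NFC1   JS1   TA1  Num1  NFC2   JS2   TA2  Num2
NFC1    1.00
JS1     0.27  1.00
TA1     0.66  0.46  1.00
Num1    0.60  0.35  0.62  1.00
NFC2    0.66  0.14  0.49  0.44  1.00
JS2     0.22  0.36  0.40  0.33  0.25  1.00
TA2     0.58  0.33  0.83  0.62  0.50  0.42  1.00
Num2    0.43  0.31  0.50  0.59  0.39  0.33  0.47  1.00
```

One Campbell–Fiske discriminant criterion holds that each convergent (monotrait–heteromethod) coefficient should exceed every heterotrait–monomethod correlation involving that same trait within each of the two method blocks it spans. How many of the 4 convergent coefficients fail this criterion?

Each convergent coefficient versus the relevant comparison correlations:
NFC (methods 1·2): 0.66 vs {0.27, 0.25, 0.66, 0.50, 0.60, 0.39} → fail.
JS (methods 1·2): 0.36 vs {0.27, 0.25, 0.46, 0.42, 0.35, 0.33} → fail.
TA (methods 1·2): 0.83 vs {0.66, 0.50, 0.46, 0.42, 0.62, 0.47} → pass.
Num (methods 1·2): 0.59 vs {0.60, 0.39, 0.35, 0.33, 0.62, 0.47} → fail.
3 of 4 fail.

3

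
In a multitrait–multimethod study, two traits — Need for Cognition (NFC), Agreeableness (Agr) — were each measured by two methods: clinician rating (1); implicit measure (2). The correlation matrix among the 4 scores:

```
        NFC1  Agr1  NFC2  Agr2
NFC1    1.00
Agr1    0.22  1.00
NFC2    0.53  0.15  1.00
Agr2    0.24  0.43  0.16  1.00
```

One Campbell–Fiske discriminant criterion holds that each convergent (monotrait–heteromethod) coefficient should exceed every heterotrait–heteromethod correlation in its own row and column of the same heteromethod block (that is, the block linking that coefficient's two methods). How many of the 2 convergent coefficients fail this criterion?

0

Each convergent coefficient versus the relevant comparison correlations:
NFC (methods 1·2): 0.53 vs {0.24, 0.15} → pass.
Agr (methods 1·2): 0.43 vs {0.15, 0.24} → pass.
0 of 2 fail.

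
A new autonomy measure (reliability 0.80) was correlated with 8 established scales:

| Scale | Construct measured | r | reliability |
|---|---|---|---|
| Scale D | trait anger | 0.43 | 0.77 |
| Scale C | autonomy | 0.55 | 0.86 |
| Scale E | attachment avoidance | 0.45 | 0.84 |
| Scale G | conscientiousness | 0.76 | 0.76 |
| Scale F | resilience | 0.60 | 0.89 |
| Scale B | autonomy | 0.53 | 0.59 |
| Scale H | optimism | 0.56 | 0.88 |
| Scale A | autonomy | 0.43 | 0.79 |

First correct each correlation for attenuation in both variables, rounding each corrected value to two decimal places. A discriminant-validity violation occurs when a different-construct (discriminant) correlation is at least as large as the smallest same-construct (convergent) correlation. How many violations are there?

5

Disattenuated r (r / √(r_scale · r_new)):
  Scale D (disc): 0.43 / √(0.77·0.80) = 0.55
  Scale C (conv): 0.55 / √(0.86·0.80) = 0.66
  Scale E (disc): 0.45 / √(0.84·0.80) = 0.55
  Scale G (disc): 0.76 / √(0.76·0.80) = 0.97
  Scale F (disc): 0.60 / √(0.89·0.80) = 0.71
  Scale B (conv): 0.53 / √(0.59·0.80) = 0.77
  Scale H (disc): 0.56 / √(0.88·0.80) = 0.67
  Scale A (conv): 0.43 / √(0.79·0.80) = 0.54
Smallest convergent = 0.54. Discriminant values: 0.55, 0.55, 0.97, 0.71, 0.67; count ≥ 0.54 → 5.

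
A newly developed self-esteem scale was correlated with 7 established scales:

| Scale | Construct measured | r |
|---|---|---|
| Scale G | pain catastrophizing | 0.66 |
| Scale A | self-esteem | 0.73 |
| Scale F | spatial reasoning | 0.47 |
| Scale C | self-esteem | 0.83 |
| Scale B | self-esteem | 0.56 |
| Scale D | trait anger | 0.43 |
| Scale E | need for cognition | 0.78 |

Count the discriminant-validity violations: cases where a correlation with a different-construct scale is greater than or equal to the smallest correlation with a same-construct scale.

Convergent (same construct = self-esteem): Scale A, Scale C, Scale B.
Smallest convergent = 0.56. Discriminant values: 0.66, 0.47, 0.43, 0.78; count ≥ 0.56 → 2.

2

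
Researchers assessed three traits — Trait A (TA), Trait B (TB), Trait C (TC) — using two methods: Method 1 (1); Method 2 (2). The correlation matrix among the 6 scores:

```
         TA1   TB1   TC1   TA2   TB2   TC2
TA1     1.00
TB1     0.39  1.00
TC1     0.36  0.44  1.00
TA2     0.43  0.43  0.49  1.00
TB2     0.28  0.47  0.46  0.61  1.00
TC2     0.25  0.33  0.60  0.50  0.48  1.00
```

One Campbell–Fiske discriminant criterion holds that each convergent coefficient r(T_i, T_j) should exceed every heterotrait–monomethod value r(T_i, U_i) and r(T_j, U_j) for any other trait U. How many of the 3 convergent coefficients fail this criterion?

Each convergent coefficient versus the relevant comparison correlations:
TA (methods 1·2): 0.43 vs {0.39, 0.61, 0.36, 0.50} → fail.
TB (methods 1·2): 0.47 vs {0.39, 0.61, 0.44, 0.48} → fail.
TC (methods 1·2): 0.60 vs {0.36, 0.50, 0.44, 0.48} → pass.
2 of 3 fail.

2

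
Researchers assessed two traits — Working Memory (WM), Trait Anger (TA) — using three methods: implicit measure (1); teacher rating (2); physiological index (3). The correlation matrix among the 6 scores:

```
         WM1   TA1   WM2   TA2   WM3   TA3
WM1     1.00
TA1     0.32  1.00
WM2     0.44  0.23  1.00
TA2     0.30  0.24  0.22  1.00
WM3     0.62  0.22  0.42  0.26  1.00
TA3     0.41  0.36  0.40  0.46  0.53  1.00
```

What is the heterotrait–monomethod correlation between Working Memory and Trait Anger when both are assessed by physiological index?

Different traits, same method: r(WM3, TA3) = 0.53.

0.53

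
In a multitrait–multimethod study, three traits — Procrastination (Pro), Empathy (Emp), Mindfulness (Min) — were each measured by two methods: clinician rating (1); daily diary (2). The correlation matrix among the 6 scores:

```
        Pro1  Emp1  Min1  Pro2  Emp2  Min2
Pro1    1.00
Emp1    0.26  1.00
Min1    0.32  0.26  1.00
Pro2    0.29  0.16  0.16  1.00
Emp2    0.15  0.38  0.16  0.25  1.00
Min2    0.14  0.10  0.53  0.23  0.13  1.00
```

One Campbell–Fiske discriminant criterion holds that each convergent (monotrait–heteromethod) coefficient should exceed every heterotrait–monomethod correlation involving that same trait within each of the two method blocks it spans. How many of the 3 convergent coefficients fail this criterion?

Each convergent coefficient versus the relevant comparison correlations:
Pro (methods 1·2): 0.29 vs {0.26, 0.25, 0.32, 0.23} → fail.
Emp (methods 1·2): 0.38 vs {0.26, 0.25, 0.26, 0.13} → pass.
Min (methods 1·2): 0.53 vs {0.32, 0.23, 0.26, 0.13} → pass.
1 of 3 fail.

1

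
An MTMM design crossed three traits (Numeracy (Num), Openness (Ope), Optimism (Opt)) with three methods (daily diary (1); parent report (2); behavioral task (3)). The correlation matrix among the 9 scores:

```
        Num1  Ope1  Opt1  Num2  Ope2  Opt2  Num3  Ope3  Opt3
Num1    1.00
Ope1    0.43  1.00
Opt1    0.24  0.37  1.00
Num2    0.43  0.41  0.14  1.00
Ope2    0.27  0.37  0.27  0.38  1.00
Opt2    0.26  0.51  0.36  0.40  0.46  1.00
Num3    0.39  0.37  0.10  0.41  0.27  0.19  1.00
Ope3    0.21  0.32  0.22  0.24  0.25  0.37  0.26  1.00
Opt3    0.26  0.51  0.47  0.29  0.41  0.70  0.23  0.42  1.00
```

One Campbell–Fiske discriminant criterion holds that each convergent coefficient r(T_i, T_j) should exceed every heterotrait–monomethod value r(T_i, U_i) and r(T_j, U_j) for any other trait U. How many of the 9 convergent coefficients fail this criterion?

6

Convergent coefficients and their comparison sets:
Num (methods 1·2): 0.43 vs {0.43, 0.38, 0.24, 0.40} → fail.
Num (methods 1·3): 0.39 vs {0.43, 0.26, 0.24, 0.23} → fail.
Num (methods 2·3): 0.41 vs {0.38, 0.26, 0.40, 0.23} → pass.
Ope (methods 1·2): 0.37 vs {0.43, 0.38, 0.37, 0.46} → fail.
Ope (methods 1·3): 0.32 vs {0.43, 0.26, 0.37, 0.42} → fail.
Ope (methods 2·3): 0.25 vs {0.38, 0.26, 0.46, 0.42} → fail.
Opt (methods 1·2): 0.36 vs {0.24, 0.40, 0.37, 0.46} → fail.
Opt (methods 1·3): 0.47 vs {0.24, 0.23, 0.37, 0.42} → pass.
Opt (methods 2·3): 0.70 vs {0.40, 0.23, 0.46, 0.42} → pass.
6 of 9 fail.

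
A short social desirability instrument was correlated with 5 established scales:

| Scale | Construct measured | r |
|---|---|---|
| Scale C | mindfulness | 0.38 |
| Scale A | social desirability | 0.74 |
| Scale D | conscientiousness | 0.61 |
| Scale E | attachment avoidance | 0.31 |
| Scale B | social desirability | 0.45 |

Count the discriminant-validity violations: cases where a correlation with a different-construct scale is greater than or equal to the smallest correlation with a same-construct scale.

Convergent (same construct = social desirability): Scale A, Scale B.
Smallest convergent = 0.45. Discriminant values: 0.38, 0.61, 0.31; count ≥ 0.45 → 1.

1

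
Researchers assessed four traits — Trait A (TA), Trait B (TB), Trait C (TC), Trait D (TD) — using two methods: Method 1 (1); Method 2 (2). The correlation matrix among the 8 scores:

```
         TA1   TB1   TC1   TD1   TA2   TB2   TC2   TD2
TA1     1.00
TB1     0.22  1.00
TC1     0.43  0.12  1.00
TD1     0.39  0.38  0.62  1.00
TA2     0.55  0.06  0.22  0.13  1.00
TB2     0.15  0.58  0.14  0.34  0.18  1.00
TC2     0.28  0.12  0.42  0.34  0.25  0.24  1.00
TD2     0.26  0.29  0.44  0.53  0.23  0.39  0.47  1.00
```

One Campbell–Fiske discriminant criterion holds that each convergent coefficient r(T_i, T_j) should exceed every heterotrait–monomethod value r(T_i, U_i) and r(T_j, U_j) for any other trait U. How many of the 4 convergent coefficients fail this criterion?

Each convergent coefficient versus the relevant comparison correlations:
TA (methods 1·2): 0.55 vs {0.22, 0.18, 0.43, 0.25, 0.39, 0.23} → pass.
TB (methods 1·2): 0.58 vs {0.22, 0.18, 0.12, 0.24, 0.38, 0.39} → pass.
TC (methods 1·2): 0.42 vs {0.43, 0.25, 0.12, 0.24, 0.62, 0.47} → fail.
TD (methods 1·2): 0.53 vs {0.39, 0.23, 0.38, 0.39, 0.62, 0.47} → fail.
2 of 4 fail.

2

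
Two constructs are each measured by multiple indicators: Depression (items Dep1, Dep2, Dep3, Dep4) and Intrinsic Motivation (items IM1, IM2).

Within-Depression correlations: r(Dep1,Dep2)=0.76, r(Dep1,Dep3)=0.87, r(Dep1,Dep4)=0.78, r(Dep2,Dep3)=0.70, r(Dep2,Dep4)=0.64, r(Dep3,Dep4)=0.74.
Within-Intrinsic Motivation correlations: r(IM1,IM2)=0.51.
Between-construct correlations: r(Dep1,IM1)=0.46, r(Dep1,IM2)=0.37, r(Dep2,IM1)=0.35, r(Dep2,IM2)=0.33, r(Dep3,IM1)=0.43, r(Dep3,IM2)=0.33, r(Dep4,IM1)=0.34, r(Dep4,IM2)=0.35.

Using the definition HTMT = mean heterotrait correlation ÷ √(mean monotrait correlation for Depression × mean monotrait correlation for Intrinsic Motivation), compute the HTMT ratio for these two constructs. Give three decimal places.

0.599

Mean heterotrait r = 2.96/8 = 0.3700.
Mean within-Dep = 4.49/6 = 0.7483; mean within-IM = 0.51/1 = 0.5100.
Geometric mean = √(0.7483 × 0.5100) = 0.6178.
HTMT = 0.3700 / 0.6178 = 0.599.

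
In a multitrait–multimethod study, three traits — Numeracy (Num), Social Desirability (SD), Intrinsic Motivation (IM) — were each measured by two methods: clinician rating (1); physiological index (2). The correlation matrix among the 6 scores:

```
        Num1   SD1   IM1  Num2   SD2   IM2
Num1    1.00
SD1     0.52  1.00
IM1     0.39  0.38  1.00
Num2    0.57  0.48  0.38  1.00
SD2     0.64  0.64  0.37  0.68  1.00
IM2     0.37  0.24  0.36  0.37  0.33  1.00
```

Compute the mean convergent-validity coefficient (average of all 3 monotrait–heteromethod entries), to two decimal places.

Convergent values: 0.57, 0.64, 0.36; mean = 1.57/3 = 0.52.

0.52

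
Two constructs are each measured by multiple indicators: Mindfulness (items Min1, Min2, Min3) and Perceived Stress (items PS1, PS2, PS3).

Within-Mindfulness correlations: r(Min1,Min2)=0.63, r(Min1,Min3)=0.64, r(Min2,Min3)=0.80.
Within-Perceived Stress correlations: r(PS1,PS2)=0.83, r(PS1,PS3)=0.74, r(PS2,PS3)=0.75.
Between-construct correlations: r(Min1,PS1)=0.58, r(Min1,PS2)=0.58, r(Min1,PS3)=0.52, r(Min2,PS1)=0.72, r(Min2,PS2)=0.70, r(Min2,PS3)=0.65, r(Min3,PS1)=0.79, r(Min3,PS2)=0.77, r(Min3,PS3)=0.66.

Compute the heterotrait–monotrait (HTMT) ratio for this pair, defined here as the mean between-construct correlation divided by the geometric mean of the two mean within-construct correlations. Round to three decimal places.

Mean heterotrait r = 5.97/9 = 0.6633.
Mean within-Min = 2.07/3 = 0.6900; mean within-PS = 2.32/3 = 0.7733.
Geometric mean = √(0.6900 × 0.7733) = 0.7305.
HTMT = 0.6633 / 0.7305 = 0.908.

0.908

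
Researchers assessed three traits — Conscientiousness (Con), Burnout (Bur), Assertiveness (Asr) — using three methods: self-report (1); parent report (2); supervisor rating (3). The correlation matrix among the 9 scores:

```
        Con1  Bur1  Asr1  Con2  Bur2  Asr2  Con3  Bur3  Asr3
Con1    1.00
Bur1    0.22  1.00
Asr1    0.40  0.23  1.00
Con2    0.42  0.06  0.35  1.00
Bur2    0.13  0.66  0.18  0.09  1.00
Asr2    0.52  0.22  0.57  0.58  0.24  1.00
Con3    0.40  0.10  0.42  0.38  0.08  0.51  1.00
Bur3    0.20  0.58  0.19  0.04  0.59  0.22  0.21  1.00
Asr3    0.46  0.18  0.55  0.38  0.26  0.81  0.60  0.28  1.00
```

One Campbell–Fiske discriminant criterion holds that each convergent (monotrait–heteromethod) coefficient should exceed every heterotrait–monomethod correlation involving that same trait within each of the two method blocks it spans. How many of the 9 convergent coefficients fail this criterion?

5

Checking each validity diagonal entry against its comparison values:
Con (methods 1·2): 0.42 vs {0.22, 0.09, 0.40, 0.58} → fail.
Con (methods 1·3): 0.40 vs {0.22, 0.21, 0.40, 0.60} → fail.
Con (methods 2·3): 0.38 vs {0.09, 0.21, 0.58, 0.60} → fail.
Bur (methods 1·2): 0.66 vs {0.22, 0.09, 0.23, 0.24} → pass.
Bur (methods 1·3): 0.58 vs {0.22, 0.21, 0.23, 0.28} → pass.
Bur (methods 2·3): 0.59 vs {0.09, 0.21, 0.24, 0.28} → pass.
Asr (methods 1·2): 0.57 vs {0.40, 0.58, 0.23, 0.24} → fail.
Asr (methods 1·3): 0.55 vs {0.40, 0.60, 0.23, 0.28} → fail.
Asr (methods 2·3): 0.81 vs {0.58, 0.60, 0.24, 0.28} → pass.
5 of 9 fail.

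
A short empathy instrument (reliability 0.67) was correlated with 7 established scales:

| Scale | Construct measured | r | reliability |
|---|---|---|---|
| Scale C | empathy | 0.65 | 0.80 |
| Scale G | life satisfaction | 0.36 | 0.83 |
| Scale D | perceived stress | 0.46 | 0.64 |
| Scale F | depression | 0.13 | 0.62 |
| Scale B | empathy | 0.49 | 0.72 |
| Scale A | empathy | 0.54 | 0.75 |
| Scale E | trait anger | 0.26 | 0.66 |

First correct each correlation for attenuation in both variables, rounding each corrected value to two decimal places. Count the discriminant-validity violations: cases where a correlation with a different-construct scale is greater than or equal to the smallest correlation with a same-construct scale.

0

Disattenuated r (r / √(r_scale · r_new)):
  Scale C (conv): 0.65 / √(0.80·0.67) = 0.89
  Scale G (disc): 0.36 / √(0.83·0.67) = 0.48
  Scale D (disc): 0.46 / √(0.64·0.67) = 0.70
  Scale F (disc): 0.13 / √(0.62·0.67) = 0.20
  Scale B (conv): 0.49 / √(0.72·0.67) = 0.71
  Scale A (conv): 0.54 / √(0.75·0.67) = 0.76
  Scale E (disc): 0.26 / √(0.66·0.67) = 0.39
Smallest convergent = 0.71. Discriminant values: 0.48, 0.70, 0.20, 0.39; count ≥ 0.71 → 0.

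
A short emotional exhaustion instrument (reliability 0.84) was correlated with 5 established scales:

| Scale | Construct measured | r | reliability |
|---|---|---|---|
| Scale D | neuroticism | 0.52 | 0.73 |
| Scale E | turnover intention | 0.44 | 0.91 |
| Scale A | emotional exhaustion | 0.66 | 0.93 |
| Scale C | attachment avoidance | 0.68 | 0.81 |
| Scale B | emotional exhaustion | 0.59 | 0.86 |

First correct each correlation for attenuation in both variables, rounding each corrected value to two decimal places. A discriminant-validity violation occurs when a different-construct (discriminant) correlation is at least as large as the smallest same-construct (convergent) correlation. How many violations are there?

1

Disattenuated r (r / √(r_scale · r_new)):
  Scale D (disc): 0.52 / √(0.73·0.84) = 0.66
  Scale E (disc): 0.44 / √(0.91·0.84) = 0.50
  Scale A (conv): 0.66 / √(0.93·0.84) = 0.75
  Scale C (disc): 0.68 / √(0.81·0.84) = 0.82
  Scale B (conv): 0.59 / √(0.86·0.84) = 0.69
Smallest convergent = 0.69. Discriminant values: 0.66, 0.50, 0.82; count ≥ 0.69 → 1.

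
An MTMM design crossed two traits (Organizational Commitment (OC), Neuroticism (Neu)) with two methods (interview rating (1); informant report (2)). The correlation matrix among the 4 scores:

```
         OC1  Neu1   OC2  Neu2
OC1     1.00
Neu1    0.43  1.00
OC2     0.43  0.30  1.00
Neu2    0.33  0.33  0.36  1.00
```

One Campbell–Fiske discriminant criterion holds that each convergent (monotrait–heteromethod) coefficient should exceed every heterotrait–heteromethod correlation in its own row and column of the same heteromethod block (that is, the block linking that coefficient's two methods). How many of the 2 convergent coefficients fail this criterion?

Each convergent coefficient versus the relevant comparison correlations:
OC (methods 1·2): 0.43 vs {0.33, 0.30} → pass.
Neu (methods 1·2): 0.33 vs {0.30, 0.33} → fail.
1 of 2 fail.

1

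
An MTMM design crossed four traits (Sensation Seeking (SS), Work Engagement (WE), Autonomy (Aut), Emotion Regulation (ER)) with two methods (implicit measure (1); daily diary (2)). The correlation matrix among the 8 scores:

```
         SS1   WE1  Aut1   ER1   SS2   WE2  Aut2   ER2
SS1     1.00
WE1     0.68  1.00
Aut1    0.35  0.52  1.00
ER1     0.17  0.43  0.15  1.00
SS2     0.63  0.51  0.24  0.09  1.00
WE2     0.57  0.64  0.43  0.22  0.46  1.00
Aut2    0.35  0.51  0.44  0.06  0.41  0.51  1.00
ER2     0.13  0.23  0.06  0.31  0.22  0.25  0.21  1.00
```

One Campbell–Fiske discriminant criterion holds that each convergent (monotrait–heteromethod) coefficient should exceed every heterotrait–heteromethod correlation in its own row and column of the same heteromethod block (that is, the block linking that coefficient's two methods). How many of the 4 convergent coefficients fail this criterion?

Checking each validity diagonal entry against its comparison values:
SS (methods 1·2): 0.63 vs {0.57, 0.51, 0.35, 0.24, 0.13, 0.09} → pass.
WE (methods 1·2): 0.64 vs {0.51, 0.57, 0.51, 0.43, 0.23, 0.22} → pass.
Aut (methods 1·2): 0.44 vs {0.24, 0.35, 0.43, 0.51, 0.06, 0.06} → fail.
ER (methods 1·2): 0.31 vs {0.09, 0.13, 0.22, 0.23, 0.06, 0.06} → pass.
1 of 4 fail.

1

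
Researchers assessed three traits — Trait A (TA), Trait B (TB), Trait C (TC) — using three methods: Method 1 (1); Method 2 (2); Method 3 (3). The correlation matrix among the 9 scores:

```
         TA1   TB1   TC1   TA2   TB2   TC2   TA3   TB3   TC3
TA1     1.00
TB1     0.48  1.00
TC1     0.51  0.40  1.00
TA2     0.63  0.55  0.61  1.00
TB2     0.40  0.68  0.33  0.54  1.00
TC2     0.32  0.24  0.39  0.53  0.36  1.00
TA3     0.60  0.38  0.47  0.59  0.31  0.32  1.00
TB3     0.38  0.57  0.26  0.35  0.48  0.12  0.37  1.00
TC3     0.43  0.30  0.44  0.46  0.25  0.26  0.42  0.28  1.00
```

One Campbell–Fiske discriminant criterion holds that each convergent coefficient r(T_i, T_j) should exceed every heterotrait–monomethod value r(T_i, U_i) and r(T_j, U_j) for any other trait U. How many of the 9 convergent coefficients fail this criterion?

4

Each convergent coefficient versus the relevant comparison correlations:
TA (methods 1·2): 0.63 vs {0.48, 0.54, 0.51, 0.53} → pass.
TA (methods 1·3): 0.60 vs {0.48, 0.37, 0.51, 0.42} → pass.
TA (methods 2·3): 0.59 vs {0.54, 0.37, 0.53, 0.42} → pass.
TB (methods 1·2): 0.68 vs {0.48, 0.54, 0.40, 0.36} → pass.
TB (methods 1·3): 0.57 vs {0.48, 0.37, 0.40, 0.28} → pass.
TB (methods 2·3): 0.48 vs {0.54, 0.37, 0.36, 0.28} → fail.
TC (methods 1·2): 0.39 vs {0.51, 0.53, 0.40, 0.36} → fail.
TC (methods 1·3): 0.44 vs {0.51, 0.42, 0.40, 0.28} → fail.
TC (methods 2·3): 0.26 vs {0.53, 0.42, 0.36, 0.28} → fail.
4 of 9 fail.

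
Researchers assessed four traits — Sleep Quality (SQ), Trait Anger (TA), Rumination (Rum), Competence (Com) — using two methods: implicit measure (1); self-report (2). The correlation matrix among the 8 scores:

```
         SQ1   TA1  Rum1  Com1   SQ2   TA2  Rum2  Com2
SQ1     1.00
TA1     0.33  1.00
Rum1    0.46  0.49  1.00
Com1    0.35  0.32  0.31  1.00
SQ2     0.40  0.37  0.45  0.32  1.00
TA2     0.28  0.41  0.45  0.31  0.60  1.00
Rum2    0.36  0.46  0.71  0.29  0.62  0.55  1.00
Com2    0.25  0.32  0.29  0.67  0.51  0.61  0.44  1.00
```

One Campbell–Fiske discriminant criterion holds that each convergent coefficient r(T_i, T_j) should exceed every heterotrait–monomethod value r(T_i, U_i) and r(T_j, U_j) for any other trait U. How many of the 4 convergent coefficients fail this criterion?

Checking each validity diagonal entry against its comparison values:
SQ (methods 1·2): 0.40 vs {0.33, 0.60, 0.46, 0.62, 0.35, 0.51} → fail.
TA (methods 1·2): 0.41 vs {0.33, 0.60, 0.49, 0.55, 0.32, 0.61} → fail.
Rum (methods 1·2): 0.71 vs {0.46, 0.62, 0.49, 0.55, 0.31, 0.44} → pass.
Com (methods 1·2): 0.67 vs {0.35, 0.51, 0.32, 0.61, 0.31, 0.44} → pass.
2 of 4 fail.

2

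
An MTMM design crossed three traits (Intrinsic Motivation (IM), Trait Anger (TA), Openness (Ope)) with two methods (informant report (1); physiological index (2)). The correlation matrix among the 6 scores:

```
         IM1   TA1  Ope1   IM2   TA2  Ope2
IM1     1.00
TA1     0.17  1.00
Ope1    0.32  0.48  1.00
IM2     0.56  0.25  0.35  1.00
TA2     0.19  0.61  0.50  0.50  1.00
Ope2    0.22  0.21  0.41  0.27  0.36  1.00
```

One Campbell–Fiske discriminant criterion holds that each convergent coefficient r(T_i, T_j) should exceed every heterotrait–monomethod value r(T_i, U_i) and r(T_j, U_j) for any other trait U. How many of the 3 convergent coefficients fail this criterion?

Convergent coefficients and their comparison sets:
IM (methods 1·2): 0.56 vs {0.17, 0.50, 0.32, 0.27} → pass.
TA (methods 1·2): 0.61 vs {0.17, 0.50, 0.48, 0.36} → pass.
Ope (methods 1·2): 0.41 vs {0.32, 0.27, 0.48, 0.36} → fail.
1 of 3 fail.

1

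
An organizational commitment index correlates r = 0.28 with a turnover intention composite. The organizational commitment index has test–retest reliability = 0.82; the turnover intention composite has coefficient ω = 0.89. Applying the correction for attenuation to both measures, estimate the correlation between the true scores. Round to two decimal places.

r_true = r_obs / √(r_xx · r_yy) = 0.28 / √(0.82 × 0.89) = 0.28 / √0.7298 = 0.28 / 0.8543 ≈ 0.33.

0.33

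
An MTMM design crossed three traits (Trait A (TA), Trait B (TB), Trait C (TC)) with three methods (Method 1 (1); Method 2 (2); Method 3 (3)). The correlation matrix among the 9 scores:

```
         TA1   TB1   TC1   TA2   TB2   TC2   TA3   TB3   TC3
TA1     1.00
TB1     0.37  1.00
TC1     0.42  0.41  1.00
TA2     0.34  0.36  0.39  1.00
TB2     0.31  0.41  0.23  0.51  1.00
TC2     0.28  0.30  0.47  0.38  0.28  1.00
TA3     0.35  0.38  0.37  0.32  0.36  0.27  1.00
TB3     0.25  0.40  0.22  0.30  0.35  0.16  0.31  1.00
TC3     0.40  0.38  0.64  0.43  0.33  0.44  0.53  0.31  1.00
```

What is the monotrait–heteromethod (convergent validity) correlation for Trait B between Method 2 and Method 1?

Same trait (TB), different methods: r(TB2, TB1) = 0.41.

0.41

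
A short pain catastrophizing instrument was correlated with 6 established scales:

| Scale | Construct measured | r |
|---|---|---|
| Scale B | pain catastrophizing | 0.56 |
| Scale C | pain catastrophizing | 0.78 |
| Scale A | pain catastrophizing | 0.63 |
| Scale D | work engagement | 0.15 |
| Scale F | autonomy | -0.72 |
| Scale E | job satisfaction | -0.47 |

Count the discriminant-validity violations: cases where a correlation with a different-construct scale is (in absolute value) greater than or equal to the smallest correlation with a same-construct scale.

1

Convergent (same construct = pain catastrophizing): Scale B, Scale C, Scale A.
Smallest convergent = 0.56. Discriminant |r|: 0.15, 0.72, 0.47; count ≥ 0.56 → 1.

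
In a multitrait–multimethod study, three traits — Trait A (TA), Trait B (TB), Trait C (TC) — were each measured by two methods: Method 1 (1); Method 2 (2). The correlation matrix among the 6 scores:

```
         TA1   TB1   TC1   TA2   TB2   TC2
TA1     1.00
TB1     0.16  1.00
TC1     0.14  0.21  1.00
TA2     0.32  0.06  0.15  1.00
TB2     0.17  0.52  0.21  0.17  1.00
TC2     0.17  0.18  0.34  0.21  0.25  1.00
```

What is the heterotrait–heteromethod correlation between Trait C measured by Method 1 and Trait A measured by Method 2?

Different traits and methods: r(TC1, TA2) = 0.15.

0.15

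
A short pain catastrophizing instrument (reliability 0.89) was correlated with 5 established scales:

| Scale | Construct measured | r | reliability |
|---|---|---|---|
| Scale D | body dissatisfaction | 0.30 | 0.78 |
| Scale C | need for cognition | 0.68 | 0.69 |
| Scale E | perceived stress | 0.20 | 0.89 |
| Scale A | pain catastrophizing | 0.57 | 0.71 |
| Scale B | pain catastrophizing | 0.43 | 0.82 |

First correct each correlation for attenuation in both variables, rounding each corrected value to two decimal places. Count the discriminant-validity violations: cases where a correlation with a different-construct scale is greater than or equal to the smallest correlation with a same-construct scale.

Disattenuated r (r / √(r_scale · r_new)):
  Scale D (disc): 0.30 / √(0.78·0.89) = 0.36
  Scale C (disc): 0.68 / √(0.69·0.89) = 0.87
  Scale E (disc): 0.20 / √(0.89·0.89) = 0.22
  Scale A (conv): 0.57 / √(0.71·0.89) = 0.72
  Scale B (conv): 0.43 / √(0.82·0.89) = 0.50
Smallest convergent = 0.50. Discriminant values: 0.36, 0.87, 0.22; count ≥ 0.50 → 1.

1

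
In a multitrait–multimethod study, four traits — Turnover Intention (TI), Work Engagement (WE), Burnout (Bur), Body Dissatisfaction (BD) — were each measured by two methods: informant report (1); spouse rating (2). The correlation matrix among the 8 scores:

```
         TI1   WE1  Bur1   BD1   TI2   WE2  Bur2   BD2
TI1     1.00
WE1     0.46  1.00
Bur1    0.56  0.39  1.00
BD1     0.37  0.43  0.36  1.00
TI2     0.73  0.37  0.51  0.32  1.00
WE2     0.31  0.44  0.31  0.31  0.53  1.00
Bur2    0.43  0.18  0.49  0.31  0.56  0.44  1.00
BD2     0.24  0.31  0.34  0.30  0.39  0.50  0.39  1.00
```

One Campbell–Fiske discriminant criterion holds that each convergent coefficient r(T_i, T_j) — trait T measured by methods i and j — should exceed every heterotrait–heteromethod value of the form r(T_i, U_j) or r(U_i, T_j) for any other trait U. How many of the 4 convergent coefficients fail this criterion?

2

Checking each validity diagonal entry against its comparison values:
TI (methods 1·2): 0.73 vs {0.31, 0.37, 0.43, 0.51, 0.24, 0.32} → pass.
WE (methods 1·2): 0.44 vs {0.37, 0.31, 0.18, 0.31, 0.31, 0.31} → pass.
Bur (methods 1·2): 0.49 vs {0.51, 0.43, 0.31, 0.18, 0.34, 0.31} → fail.
BD (methods 1·2): 0.30 vs {0.32, 0.24, 0.31, 0.31, 0.31, 0.34} → fail.
2 of 4 fail.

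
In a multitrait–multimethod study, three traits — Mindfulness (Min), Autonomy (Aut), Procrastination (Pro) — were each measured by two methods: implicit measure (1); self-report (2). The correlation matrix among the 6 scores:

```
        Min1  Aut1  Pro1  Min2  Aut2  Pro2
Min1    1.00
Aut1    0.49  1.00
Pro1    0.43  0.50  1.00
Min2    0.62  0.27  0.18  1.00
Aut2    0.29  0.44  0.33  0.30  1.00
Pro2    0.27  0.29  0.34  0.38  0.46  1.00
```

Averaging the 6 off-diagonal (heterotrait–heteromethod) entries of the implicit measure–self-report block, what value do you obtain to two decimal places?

HTHM values (method 1 × method 2): 0.29, 0.27, 0.27, 0.29, 0.18, 0.33; mean = 1.63/6 = 0.27.

0.27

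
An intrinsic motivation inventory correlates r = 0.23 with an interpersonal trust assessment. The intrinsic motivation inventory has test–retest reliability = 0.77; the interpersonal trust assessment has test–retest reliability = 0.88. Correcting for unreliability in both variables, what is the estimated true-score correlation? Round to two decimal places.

r_true = r_obs / √(r_xx · r_yy) = 0.23 / √(0.77 × 0.88) = 0.23 / √0.6776 = 0.23 / 0.8232 ≈ 0.28.

0.28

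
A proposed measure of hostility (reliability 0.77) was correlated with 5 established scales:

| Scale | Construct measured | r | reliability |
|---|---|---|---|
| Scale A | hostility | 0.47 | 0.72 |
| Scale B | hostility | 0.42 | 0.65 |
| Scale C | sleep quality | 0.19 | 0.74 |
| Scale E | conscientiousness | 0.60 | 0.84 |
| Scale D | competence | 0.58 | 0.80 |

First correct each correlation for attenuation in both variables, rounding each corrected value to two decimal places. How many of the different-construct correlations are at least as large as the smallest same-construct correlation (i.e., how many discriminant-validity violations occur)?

2

Disattenuated r (r / √(r_scale · r_new)):
  Scale A (conv): 0.47 / √(0.72·0.77) = 0.63
  Scale B (conv): 0.42 / √(0.65·0.77) = 0.59
  Scale C (disc): 0.19 / √(0.74·0.77) = 0.25
  Scale E (disc): 0.60 / √(0.84·0.77) = 0.75
  Scale D (disc): 0.58 / √(0.80·0.77) = 0.74
Smallest convergent = 0.59. Discriminant values: 0.25, 0.75, 0.74; count ≥ 0.59 → 2.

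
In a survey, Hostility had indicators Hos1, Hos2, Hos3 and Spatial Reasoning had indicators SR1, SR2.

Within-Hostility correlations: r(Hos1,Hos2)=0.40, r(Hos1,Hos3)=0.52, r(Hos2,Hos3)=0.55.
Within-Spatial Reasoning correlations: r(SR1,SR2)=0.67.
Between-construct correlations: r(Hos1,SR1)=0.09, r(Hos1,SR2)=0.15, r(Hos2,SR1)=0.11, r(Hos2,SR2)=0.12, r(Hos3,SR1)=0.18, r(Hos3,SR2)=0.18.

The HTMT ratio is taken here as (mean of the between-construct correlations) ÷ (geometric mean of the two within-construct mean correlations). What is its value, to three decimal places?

Between-construct mean = 0.83/6 = 0.1383.
Mean within-Hos = 1.47/3 = 0.4900; mean within-SR = 0.67/1 = 0.6700.
Geometric mean = √(0.4900 × 0.6700) = 0.5730.
HTMT = 0.1383 / 0.5730 = 0.241.

0.241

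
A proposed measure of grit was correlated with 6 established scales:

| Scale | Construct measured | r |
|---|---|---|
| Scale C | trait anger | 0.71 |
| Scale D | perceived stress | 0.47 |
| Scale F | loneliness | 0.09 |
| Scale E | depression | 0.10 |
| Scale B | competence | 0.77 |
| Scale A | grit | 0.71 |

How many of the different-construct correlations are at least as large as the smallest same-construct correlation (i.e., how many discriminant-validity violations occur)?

2

Convergent (same construct = grit): Scale A.
Smallest convergent = 0.71. Discriminant values: 0.71, 0.47, 0.09, 0.10, 0.77; count ≥ 0.71 → 2.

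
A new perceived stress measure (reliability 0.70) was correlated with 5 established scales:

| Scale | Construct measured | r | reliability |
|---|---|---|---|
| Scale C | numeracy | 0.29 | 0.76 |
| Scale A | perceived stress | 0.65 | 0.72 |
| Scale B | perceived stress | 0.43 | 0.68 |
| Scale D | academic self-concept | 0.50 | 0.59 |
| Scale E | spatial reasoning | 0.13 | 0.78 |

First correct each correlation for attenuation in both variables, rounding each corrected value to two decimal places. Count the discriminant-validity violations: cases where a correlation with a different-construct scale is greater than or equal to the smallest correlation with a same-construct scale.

1

Disattenuated r (r / √(r_scale · r_new)):
  Scale C (disc): 0.29 / √(0.76·0.70) = 0.40
  Scale A (conv): 0.65 / √(0.72·0.70) = 0.92
  Scale B (conv): 0.43 / √(0.68·0.70) = 0.62
  Scale D (disc): 0.50 / √(0.59·0.70) = 0.78
  Scale E (disc): 0.13 / √(0.78·0.70) = 0.18
Smallest convergent = 0.62. Discriminant values: 0.40, 0.78, 0.18; count ≥ 0.62 → 1.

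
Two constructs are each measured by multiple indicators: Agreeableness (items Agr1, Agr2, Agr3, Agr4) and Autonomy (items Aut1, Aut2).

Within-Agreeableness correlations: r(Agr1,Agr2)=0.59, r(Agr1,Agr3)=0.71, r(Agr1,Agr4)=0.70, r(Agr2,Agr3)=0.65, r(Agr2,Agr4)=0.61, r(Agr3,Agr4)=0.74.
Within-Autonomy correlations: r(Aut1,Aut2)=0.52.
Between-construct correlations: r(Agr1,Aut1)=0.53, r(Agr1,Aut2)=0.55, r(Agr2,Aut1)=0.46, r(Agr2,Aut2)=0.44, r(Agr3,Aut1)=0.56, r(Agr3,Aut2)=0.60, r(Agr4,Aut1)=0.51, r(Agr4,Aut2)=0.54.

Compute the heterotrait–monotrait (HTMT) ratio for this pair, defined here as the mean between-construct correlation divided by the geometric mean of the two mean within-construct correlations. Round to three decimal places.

0.890

Mean heterotrait r = 4.19/8 = 0.5238.
Mean within-Agr = 4.00/6 = 0.6667; mean within-Aut = 0.52/1 = 0.5200.
Geometric mean = √(0.6667 × 0.5200) = 0.5888.
HTMT = 0.5238 / 0.5888 = 0.890.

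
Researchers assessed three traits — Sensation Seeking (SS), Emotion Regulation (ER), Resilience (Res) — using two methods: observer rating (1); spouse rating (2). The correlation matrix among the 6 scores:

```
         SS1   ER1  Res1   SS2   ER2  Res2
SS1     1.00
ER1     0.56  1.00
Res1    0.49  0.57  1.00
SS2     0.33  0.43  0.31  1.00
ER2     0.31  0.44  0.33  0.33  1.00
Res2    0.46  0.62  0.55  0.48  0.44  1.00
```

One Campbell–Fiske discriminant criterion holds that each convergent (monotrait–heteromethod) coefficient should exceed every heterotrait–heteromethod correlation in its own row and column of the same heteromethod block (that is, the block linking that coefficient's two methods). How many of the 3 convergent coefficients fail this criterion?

3

Each convergent coefficient versus the relevant comparison correlations:
SS (methods 1·2): 0.33 vs {0.31, 0.43, 0.46, 0.31} → fail.
ER (methods 1·2): 0.44 vs {0.43, 0.31, 0.62, 0.33} → fail.
Res (methods 1·2): 0.55 vs {0.31, 0.46, 0.33, 0.62} → fail.
3 of 3 fail.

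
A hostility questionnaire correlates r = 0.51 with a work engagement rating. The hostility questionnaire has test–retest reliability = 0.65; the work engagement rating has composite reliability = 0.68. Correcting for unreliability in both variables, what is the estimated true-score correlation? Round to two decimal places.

0.77

r_true = r_obs / √(r_xx · r_yy) = 0.51 / √(0.65 × 0.68) = 0.51 / √0.4420 = 0.51 / 0.6648 ≈ 0.77.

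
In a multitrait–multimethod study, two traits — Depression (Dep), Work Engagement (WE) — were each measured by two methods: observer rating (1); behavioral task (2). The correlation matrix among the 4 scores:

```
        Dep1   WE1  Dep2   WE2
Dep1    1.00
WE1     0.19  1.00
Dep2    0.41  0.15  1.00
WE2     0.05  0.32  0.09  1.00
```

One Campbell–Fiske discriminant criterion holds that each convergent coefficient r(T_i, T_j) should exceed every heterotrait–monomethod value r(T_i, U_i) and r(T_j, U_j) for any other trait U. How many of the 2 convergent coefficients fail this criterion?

0

Convergent coefficients and their comparison sets:
Dep (methods 1·2): 0.41 vs {0.19, 0.09} → pass.
WE (methods 1·2): 0.32 vs {0.19, 0.09} → pass.
0 of 2 fail.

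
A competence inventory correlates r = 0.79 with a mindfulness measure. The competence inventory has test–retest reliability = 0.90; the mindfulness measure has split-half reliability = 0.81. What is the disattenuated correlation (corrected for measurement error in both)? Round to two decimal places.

r_true = r_obs / √(r_xx · r_yy) = 0.79 / √(0.90 × 0.81) = 0.79 / √0.7290 = 0.79 / 0.8538 ≈ 0.93.

0.93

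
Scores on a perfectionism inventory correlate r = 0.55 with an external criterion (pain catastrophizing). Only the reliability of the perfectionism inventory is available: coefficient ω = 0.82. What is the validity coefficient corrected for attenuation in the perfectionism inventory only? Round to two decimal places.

Single correction: r_c = r_obs / √r_xx = 0.55 / √0.82 = 0.55 / 0.9055 ≈ 0.61.

0.61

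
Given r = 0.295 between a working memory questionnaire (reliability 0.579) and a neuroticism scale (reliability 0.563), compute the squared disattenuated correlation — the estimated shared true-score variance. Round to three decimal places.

Disattenuated r = 0.295 / √(0.579 × 0.563) = 0.295 / 0.5709 = 0.5167.
Shared true-score variance = 0.5167² = 0.2670 ≈ 0.267.

0.267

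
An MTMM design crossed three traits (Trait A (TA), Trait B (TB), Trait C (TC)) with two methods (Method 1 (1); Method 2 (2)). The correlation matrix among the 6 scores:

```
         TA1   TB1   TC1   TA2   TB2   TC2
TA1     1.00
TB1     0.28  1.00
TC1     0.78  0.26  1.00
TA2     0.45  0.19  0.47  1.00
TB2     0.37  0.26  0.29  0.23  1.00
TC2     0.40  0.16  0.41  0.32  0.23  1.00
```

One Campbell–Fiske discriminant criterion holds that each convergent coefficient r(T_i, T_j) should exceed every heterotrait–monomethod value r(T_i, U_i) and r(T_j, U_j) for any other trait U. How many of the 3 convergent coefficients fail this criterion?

3

Each convergent coefficient versus the relevant comparison correlations:
TA (methods 1·2): 0.45 vs {0.28, 0.23, 0.78, 0.32} → fail.
TB (methods 1·2): 0.26 vs {0.28, 0.23, 0.26, 0.23} → fail.
TC (methods 1·2): 0.41 vs {0.78, 0.32, 0.26, 0.23} → fail.
3 of 3 fail.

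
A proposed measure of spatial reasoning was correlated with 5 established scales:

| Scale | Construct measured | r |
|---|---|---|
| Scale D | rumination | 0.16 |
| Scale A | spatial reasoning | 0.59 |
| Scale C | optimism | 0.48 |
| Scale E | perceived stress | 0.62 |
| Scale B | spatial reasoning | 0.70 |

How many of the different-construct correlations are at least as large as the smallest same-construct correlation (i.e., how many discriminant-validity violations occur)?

1

Convergent (same construct = spatial reasoning): Scale A, Scale B.
Smallest convergent = 0.59. Discriminant values: 0.16, 0.48, 0.62; count ≥ 0.59 → 1.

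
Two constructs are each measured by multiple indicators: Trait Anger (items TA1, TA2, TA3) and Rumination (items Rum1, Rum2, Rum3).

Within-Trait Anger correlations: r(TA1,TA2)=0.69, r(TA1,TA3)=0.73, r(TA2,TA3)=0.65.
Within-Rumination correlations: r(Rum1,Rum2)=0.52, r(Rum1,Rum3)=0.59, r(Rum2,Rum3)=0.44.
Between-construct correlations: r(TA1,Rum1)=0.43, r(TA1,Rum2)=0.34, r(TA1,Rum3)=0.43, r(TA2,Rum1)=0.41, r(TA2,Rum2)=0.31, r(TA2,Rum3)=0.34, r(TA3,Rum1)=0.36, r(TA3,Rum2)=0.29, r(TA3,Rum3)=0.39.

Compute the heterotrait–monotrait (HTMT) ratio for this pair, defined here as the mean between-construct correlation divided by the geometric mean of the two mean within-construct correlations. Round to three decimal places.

0.614

Between-construct mean = 3.30/9 = 0.3667.
Mean within-TA = 2.07/3 = 0.6900; mean within-Rum = 1.55/3 = 0.5167.
Geometric mean = √(0.6900 × 0.5167) = 0.5971.
HTMT = 0.3667 / 0.5971 = 0.614.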